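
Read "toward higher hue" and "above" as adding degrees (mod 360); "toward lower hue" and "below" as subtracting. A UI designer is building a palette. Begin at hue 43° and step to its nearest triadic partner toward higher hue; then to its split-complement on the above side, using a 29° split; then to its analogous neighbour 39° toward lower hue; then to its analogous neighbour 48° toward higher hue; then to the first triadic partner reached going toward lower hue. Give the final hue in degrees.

+120° (triadic ↑): 43 + 120 = 163°
+209° (split-comp 29° ↑): 163 + 209 = 372 → 372 − 360 = 12°
−39° (analog 39° ↓): 12 − 39 = -27 → -27 + 360 = 333°
+48° (analog 48° ↑): 333 + 48 = 381 → 381 − 360 = 21°
−120° (triadic ↓): 21 − 120 = -99 → -99 + 360 = 261°

261°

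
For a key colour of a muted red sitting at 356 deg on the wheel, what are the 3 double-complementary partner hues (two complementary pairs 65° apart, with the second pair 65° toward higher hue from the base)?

A rectangular tetradic uses two complementary pairs 65° apart: offsets 0°, 65°, 180°, 245°.
356 + 65 = 421 → 421 − 360 = 61°
356 + 180 = 536 → 536 − 360 = 176°
356 + 245 = 601 → 601 − 360 = 241°

61°, 176° and 241°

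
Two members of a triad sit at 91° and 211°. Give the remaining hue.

331°

A triad spaces three hues 120° apart.
The full set is {91°, 211°, 331°}.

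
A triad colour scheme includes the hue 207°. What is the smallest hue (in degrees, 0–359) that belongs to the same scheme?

A triad places three hues 120° apart.
The full set through 207° is {87°, 207°, 327°}.

87°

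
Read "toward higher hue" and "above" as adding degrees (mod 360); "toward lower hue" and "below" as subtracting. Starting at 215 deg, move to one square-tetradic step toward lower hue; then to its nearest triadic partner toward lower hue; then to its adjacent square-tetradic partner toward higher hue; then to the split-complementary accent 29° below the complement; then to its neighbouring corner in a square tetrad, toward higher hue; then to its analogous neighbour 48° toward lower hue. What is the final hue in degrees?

square ↓ −90°: 215 − 90 = 125°
triadic ↓ −120°: 125 − 120 = 5°
square ↑ +90°: 5 + 90 = 95°
split-comp 29° ↓ +151°: 95 + 151 = 246°
square ↑ +90°: 246 + 90 = 336°
analog 48° ↓ −48°: 336 − 48 = 288°

288°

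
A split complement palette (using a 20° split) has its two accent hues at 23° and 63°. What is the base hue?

223°

The accents sit 20° either side of the complement, so the complement is their short-arc midpoint on the wheel.
Short-arc midpoint of 23° and 63°: 43°.
Base is 180° from the complement: 43 − 180 = -137 → -137 + 360 = 223°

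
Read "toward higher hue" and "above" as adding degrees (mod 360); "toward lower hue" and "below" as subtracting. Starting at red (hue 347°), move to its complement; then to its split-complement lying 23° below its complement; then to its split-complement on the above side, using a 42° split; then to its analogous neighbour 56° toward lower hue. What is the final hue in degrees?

complement +180°: 347 + 180 = 527 → 527 − 360 = 167°
split-comp 23° ↓ +157°: 167 + 157 = 324°
split-comp 42° ↑ +222°: 324 + 222 = 546 → 546 − 360 = 186°
analog 56° ↓ −56°: 186 − 56 = 130°

130°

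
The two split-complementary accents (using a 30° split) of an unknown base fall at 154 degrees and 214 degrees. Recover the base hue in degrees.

4°

The accents sit 30° either side of the complement, so the complement is their short-arc midpoint on the wheel.
Short-arc midpoint of 154° and 214°: 184°.
Base is 180° from the complement: 184 − 180 = 4°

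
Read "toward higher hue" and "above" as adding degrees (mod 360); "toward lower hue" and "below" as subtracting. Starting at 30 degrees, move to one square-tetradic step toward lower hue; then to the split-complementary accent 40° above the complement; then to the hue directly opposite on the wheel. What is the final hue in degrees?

30 − 90 = -60 → -60 + 360 = 300°   (square ↓)
300 + 220 = 520 → 520 − 360 = 160°   (split-comp 40° ↑)
160 + 180 = 340°   (complement)

340°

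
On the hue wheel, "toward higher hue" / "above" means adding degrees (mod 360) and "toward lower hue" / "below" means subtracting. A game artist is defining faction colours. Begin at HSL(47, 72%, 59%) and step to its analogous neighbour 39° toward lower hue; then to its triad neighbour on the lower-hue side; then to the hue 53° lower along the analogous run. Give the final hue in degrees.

195°

analog 39° ↓ −39°: 47 − 39 = 8°
triadic ↓ −120°: 8 − 120 = -112 → -112 + 360 = 248°
analog 53° ↓ −53°: 248 − 53 = 195°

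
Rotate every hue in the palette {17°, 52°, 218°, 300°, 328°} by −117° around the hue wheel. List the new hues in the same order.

260°, 295°, 101°, 183°, 211°

17 − 117 = -100 → -100 + 360 = 260°
52 − 117 = -65 → -65 + 360 = 295°
218 − 117 = 101°
300 − 117 = 183°
328 − 117 = 211°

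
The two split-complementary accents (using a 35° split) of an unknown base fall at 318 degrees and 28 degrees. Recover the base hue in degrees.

173°

The accents sit 35° either side of the complement, so the complement is their short-arc midpoint on the wheel.
Short-arc midpoint of 318° and 28°: 353°.
Base is 180° from the complement: 353 − 180 = 173°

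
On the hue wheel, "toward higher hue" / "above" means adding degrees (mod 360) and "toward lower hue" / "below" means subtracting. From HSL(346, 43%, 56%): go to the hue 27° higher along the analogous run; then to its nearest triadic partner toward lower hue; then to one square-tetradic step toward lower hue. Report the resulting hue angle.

346 + 27 = 373 → 373 − 360 = 13°   (analog 27° ↑)
13 − 120 = -107 → -107 + 360 = 253°   (triadic ↓)
253 − 90 = 163°   (square ↓)

163°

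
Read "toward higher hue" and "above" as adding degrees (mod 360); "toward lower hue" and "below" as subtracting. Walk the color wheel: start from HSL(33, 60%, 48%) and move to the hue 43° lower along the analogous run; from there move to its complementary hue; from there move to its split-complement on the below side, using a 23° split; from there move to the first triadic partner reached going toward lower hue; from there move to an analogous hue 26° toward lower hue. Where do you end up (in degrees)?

181°

−43° (analog 43° ↓): 33 − 43 = -10 → -10 + 360 = 350°
+180° (complement): 350 + 180 = 530 → 530 − 360 = 170°
+157° (split-comp 23° ↓): 170 + 157 = 327°
−120° (triadic ↓): 327 − 120 = 207°
−26° (analog 26° ↓): 207 − 26 = 181°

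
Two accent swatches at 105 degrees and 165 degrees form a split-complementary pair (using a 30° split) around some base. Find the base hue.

The accents sit 30° either side of the complement, so the complement is their short-arc midpoint on the wheel.
Short-arc midpoint of 105° and 165°: 135°.
Base is 180° from the complement: 135 − 180 = -45 → -45 + 360 = 315°

315°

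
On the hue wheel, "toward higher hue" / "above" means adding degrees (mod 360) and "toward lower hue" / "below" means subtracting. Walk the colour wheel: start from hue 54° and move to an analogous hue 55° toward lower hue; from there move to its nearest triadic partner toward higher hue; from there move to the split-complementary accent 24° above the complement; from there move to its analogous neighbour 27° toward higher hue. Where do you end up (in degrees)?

54 − 55 = -1 → -1 + 360 = 359°   (analog 55° ↓)
359 + 120 = 479 → 479 − 360 = 119°   (triadic ↑)
119 + 204 = 323°   (split-comp 24° ↑)
323 + 27 = 350°   (analog 27° ↑)

350°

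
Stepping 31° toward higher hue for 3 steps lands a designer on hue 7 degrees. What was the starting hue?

274°

3 steps of 31° (toward higher hue) give a net shift of +93°.
Start = end − shift: 7 − 93 = -86 → -86 + 360 = 274°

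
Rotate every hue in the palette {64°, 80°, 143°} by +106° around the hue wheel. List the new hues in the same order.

170°, 186°, 249°

64 + 106 = 170°
80 + 106 = 186°
143 + 106 = 249°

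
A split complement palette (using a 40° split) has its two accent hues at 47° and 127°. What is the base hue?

The accents sit 40° either side of the complement, so the complement is their short-arc midpoint on the wheel.
Short-arc midpoint of 47° and 127°: 87°.
Base is 180° from the complement: 87 − 180 = -93 → -93 + 360 = 267°

267°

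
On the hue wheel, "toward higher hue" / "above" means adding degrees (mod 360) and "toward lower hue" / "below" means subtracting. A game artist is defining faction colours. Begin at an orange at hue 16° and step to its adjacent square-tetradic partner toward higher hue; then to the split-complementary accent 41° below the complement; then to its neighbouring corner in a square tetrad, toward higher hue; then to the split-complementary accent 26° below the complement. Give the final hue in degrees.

+90° (square ↑): 16 + 90 = 106°
+139° (split-comp 41° ↓): 106 + 139 = 245°
+90° (square ↑): 245 + 90 = 335°
+154° (split-comp 26° ↓): 335 + 154 = 489 → 489 − 360 = 129°

129°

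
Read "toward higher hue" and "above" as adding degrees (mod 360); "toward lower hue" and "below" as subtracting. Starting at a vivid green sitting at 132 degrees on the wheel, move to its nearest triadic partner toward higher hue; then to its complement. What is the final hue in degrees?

72°

+120° (triadic ↑): 132 + 120 = 252°
+180° (complement): 252 + 180 = 432 → 432 − 360 = 72°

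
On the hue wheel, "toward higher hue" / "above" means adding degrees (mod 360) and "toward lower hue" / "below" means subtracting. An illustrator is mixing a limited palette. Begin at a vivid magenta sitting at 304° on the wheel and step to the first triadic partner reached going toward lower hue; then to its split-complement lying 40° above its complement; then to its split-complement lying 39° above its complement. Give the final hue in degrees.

triadic ↓ −120°: 304 − 120 = 184°
split-comp 40° ↑ +220°: 184 + 220 = 404 → 404 − 360 = 44°
split-comp 39° ↑ +219°: 44 + 219 = 263°

263°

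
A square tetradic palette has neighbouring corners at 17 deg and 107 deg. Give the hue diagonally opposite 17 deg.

197°

A square tetradic scheme places four hues 90° apart; opposite corners are 180° apart.
17 + 180 = 197°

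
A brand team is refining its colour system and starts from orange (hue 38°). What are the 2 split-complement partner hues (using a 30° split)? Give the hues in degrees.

188° and 248°

Complement of 38°: 38 + 180 = 218°
218 − 30 = 188°
218 + 30 = 248°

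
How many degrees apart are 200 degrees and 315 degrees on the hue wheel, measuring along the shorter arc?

|200 − 315| = 115.
115 ≤ 180, so the shorter arc is 115°.

115°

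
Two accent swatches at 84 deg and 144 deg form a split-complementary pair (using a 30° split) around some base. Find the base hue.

The accents sit 30° either side of the complement, so the complement is their short-arc midpoint on the wheel.
Short-arc midpoint of 84° and 144°: 114°.
Base is 180° from the complement: 114 − 180 = -66 → -66 + 360 = 294°

294°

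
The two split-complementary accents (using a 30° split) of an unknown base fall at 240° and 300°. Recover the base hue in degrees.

The accents sit 30° either side of the complement, so the complement is their short-arc midpoint on the wheel.
Short-arc midpoint of 240° and 300°: 270°.
Base is 180° from the complement: 270 − 180 = 90°

90°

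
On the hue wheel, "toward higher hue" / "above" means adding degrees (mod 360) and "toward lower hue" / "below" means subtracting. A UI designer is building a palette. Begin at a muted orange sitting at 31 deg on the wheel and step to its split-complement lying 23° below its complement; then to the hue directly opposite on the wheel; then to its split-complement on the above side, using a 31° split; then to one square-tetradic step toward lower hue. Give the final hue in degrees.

31 + 157 = 188°   (split-comp 23° ↓)
188 + 180 = 368 → 368 − 360 = 8°   (complement)
8 + 211 = 219°   (split-comp 31° ↑)
219 − 90 = 129°   (square ↓)

129°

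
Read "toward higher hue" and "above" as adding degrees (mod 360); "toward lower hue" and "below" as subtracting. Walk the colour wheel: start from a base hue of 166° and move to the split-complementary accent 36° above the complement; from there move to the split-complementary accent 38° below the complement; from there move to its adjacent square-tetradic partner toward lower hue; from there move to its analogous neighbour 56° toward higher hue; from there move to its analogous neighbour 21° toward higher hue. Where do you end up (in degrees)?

151°

split-comp 36° ↑ +216°: 166 + 216 = 382 → 382 − 360 = 22°
split-comp 38° ↓ +142°: 22 + 142 = 164°
square ↓ −90°: 164 − 90 = 74°
analog 56° ↑ +56°: 74 + 56 = 130°
analog 21° ↑ +21°: 130 + 21 = 151°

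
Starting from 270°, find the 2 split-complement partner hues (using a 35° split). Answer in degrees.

Split-complementary hues sit 35° either side of the complement.
Complement of 270°: 270 + 180 = 450 → 450 − 360 = 90°
90 − 35 = 55°
90 + 35 = 125°

55° and 125°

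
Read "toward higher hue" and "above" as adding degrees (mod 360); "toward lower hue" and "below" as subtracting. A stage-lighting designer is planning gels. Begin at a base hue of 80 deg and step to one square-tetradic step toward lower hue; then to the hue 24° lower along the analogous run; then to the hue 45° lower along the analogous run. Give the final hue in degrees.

−90° (square ↓): 80 − 90 = -10 → -10 + 360 = 350°
−24° (analog 24° ↓): 350 − 24 = 326°
−45° (analog 45° ↓): 326 − 45 = 281°

281°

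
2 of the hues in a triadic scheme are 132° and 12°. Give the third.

A triad places three hues 120° apart.
The full set through 12° is {12°, 132°, 252°}.
Given {12°, 132°}, the missing hue is 252°.

252°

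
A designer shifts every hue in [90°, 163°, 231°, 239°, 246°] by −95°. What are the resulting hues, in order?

355°, 68°, 136°, 144°, 151°

90 − 95 = -5 → -5 + 360 = 355°
163 − 95 = 68°
231 − 95 = 136°
239 − 95 = 144°
246 − 95 = 151°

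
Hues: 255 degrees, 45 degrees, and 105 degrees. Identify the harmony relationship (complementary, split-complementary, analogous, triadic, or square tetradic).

Sort the hues: 45°, 105°, 255°.
Successive gaps around the wheel: 60°, 150°, 150°.
Two 150° gaps and one 60° gap — a base hue opposite a pair of accents 30° either side of its complement — is the split-complementary pattern.

split-complementary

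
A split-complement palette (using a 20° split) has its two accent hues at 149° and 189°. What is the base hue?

The accents sit 20° either side of the complement, so the complement is their short-arc midpoint on the wheel.
Short-arc midpoint of 149° and 189°: 169°.
Base is 180° from the complement: 169 − 180 = -11 → -11 + 360 = 349°

349°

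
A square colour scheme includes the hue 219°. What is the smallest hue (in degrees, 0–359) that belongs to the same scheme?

A square tetradic scheme places four hues every 90°.
The full set through 219° is {39°, 129°, 219°, 309°}.

39°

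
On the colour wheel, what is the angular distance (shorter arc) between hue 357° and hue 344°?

|357 − 344| = 13.
13 ≤ 180, so the shorter arc is 13°.

13°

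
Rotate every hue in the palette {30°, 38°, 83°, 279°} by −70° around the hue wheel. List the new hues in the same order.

30 − 70 = -40 → -40 + 360 = 320°
38 − 70 = -32 → -32 + 360 = 328°
83 − 70 = 13°
279 − 70 = 209°

320°, 328°, 13°, 209°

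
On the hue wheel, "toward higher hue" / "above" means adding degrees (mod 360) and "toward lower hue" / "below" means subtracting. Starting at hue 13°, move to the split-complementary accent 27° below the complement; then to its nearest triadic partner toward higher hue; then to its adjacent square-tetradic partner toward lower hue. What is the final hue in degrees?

13 + 153 = 166°   (split-comp 27° ↓)
166 + 120 = 286°   (triadic ↑)
286 − 90 = 196°   (square ↓)

196°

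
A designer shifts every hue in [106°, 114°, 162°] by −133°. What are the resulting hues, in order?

333°, 341°, 29°

106 − 133 = -27 → -27 + 360 = 333°
114 − 133 = -19 → -19 + 360 = 341°
162 − 133 = 29°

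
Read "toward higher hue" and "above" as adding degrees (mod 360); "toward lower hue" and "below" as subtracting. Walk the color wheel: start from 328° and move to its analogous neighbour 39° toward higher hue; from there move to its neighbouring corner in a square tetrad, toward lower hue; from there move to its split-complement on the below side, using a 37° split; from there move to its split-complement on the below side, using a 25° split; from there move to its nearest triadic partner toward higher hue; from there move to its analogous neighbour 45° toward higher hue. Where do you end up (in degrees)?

analog 39° ↑ +39°: 328 + 39 = 367 → 367 − 360 = 7°
square ↓ −90°: 7 − 90 = -83 → -83 + 360 = 277°
split-comp 37° ↓ +143°: 277 + 143 = 420 → 420 − 360 = 60°
split-comp 25° ↓ +155°: 60 + 155 = 215°
triadic ↑ +120°: 215 + 120 = 335°
analog 45° ↑ +45°: 335 + 45 = 380 → 380 − 360 = 20°

20°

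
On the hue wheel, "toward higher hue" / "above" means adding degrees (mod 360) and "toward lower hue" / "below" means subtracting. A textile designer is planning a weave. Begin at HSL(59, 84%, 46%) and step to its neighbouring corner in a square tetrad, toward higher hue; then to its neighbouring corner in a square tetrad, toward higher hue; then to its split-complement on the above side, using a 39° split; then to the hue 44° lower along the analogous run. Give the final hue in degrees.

54°

59 + 90 = 149°   (square ↑)
149 + 90 = 239°   (square ↑)
239 + 219 = 458 → 458 − 360 = 98°   (split-comp 39° ↑)
98 − 44 = 54°   (analog 44° ↓)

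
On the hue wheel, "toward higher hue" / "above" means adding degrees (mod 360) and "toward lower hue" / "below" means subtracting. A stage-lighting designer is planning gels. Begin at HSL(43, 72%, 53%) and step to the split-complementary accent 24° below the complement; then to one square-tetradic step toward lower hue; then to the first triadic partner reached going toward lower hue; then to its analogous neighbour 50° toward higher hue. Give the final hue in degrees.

39°

split-comp 24° ↓ +156°: 43 + 156 = 199°
square ↓ −90°: 199 − 90 = 109°
triadic ↓ −120°: 109 − 120 = -11 → -11 + 360 = 349°
analog 50° ↑ +50°: 349 + 50 = 399 → 399 − 360 = 39°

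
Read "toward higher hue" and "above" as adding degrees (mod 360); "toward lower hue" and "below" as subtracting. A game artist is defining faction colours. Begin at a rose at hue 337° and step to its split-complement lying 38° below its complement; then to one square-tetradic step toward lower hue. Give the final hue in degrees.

+142° (split-comp 38° ↓): 337 + 142 = 479 → 479 − 360 = 119°
−90° (square ↓): 119 − 90 = 29°

29°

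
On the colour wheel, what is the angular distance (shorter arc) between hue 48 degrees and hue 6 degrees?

42°

|48 − 6| = 42.
42 ≤ 180, so the shorter arc is 42°.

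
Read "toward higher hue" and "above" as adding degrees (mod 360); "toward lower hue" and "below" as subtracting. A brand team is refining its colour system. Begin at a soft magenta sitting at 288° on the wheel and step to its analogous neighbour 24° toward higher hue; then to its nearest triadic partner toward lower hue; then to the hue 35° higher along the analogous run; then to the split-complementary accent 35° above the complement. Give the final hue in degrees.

288 + 24 = 312°   (analog 24° ↑)
312 − 120 = 192°   (triadic ↓)
192 + 35 = 227°   (analog 35° ↑)
227 + 215 = 442 → 442 − 360 = 82°   (split-comp 35° ↑)

82°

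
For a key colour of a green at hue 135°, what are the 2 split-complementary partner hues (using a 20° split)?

295° and 335°

Split-complementary hues sit 20° either side of the complement.
Complement of 135°: 135 + 180 = 315°
315 − 20 = 295°
315 + 20 = 335°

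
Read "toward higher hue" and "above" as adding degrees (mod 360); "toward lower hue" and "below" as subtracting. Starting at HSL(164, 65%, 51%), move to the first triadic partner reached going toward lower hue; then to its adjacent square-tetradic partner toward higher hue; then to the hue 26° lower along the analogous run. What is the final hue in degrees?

108°

triadic ↓ −120°: 164 − 120 = 44°
square ↑ +90°: 44 + 90 = 134°
analog 26° ↓ −26°: 134 − 26 = 108°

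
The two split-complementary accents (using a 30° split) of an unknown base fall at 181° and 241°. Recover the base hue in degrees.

The accents sit 30° either side of the complement, so the complement is their short-arc midpoint on the wheel.
Short-arc midpoint of 181° and 241°: 211°.
Base is 180° from the complement: 211 − 180 = 31°

31°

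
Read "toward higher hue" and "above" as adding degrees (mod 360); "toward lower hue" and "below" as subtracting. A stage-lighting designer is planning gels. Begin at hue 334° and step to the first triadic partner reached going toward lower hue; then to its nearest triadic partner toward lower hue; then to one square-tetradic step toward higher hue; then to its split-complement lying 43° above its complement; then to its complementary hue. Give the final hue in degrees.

334 − 120 = 214°   (triadic ↓)
214 − 120 = 94°   (triadic ↓)
94 + 90 = 184°   (square ↑)
184 + 223 = 407 → 407 − 360 = 47°   (split-comp 43° ↑)
47 + 180 = 227°   (complement)

227°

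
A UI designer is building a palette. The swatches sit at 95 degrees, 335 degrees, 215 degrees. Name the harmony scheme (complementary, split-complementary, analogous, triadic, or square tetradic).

Sort the hues: 95°, 215°, 335°.
Successive gaps around the wheel: 120°, 120°, 120°.
Three hues equally spaced 120° apart form a triad.

triadic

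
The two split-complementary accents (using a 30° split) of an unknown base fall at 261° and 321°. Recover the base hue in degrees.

111°

The accents sit 30° either side of the complement, so the complement is their short-arc midpoint on the wheel.
Short-arc midpoint of 261° and 321°: 291°.
Base is 180° from the complement: 291 − 180 = 111°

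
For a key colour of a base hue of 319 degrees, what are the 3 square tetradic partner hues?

A square tetradic scheme places four hues every 90°.
319 + 90 = 409 → 409 − 360 = 49°
319 + 180 = 499 → 499 − 360 = 139°
319 + 270 = 589 → 589 − 360 = 229°

49°, 139° and 229°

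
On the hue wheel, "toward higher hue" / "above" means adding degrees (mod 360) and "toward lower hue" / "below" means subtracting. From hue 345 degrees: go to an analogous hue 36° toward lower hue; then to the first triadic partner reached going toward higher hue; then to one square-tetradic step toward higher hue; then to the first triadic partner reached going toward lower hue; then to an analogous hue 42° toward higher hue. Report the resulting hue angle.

−36° (analog 36° ↓): 345 − 36 = 309°
+120° (triadic ↑): 309 + 120 = 429 → 429 − 360 = 69°
+90° (square ↑): 69 + 90 = 159°
−120° (triadic ↓): 159 − 120 = 39°
+42° (analog 42° ↑): 39 + 42 = 81°

81°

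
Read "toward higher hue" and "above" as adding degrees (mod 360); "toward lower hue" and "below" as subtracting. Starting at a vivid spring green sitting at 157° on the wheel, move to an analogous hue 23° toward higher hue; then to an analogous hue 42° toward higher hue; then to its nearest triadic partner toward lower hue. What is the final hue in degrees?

102°

157 + 23 = 180°   (analog 23° ↑)
180 + 42 = 222°   (analog 42° ↑)
222 − 120 = 102°   (triadic ↓)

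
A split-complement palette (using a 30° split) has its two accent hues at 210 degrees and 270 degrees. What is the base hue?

60°

The accents sit 30° either side of the complement, so the complement is their short-arc midpoint on the wheel.
Short-arc midpoint of 210° and 270°: 240°.
Base is 180° from the complement: 240 − 180 = 60°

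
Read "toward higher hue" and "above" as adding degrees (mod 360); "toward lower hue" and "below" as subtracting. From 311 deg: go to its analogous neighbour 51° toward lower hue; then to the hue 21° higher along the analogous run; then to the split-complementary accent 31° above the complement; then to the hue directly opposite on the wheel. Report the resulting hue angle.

312°

311 − 51 = 260°   (analog 51° ↓)
260 + 21 = 281°   (analog 21° ↑)
281 + 211 = 492 → 492 − 360 = 132°   (split-comp 31° ↑)
132 + 180 = 312°   (complement)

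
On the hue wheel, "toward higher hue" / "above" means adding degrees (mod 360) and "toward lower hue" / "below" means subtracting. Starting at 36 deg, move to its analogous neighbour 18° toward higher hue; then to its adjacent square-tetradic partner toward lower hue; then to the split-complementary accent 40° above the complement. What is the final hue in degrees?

analog 18° ↑ +18°: 36 + 18 = 54°
square ↓ −90°: 54 − 90 = -36 → -36 + 360 = 324°
split-comp 40° ↑ +220°: 324 + 220 = 544 → 544 − 360 = 184°

184°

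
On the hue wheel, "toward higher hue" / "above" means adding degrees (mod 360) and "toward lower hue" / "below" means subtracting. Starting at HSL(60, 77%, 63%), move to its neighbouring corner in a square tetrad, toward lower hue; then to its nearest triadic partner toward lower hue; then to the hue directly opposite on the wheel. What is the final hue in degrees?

30°

square ↓ −90°: 60 − 90 = -30 → -30 + 360 = 330°
triadic ↓ −120°: 330 − 120 = 210°
complement +180°: 210 + 180 = 390 → 390 − 360 = 30°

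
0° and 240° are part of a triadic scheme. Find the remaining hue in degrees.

120°

A triad places three hues 120° apart.
The full set through 0° is {0°, 120°, 240°}.
Given {0°, 240°}, the missing hue is 120°.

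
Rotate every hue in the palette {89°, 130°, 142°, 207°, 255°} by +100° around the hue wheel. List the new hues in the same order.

89 + 100 = 189°
130 + 100 = 230°
142 + 100 = 242°
207 + 100 = 307°
255 + 100 = 355°

189°, 230°, 242°, 307°, 355°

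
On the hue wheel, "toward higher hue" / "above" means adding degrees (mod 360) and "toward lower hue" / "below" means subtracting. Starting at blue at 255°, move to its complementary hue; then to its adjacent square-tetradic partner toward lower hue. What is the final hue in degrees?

+180° (complement): 255 + 180 = 435 → 435 − 360 = 75°
−90° (square ↓): 75 − 90 = -15 → -15 + 360 = 345°

345°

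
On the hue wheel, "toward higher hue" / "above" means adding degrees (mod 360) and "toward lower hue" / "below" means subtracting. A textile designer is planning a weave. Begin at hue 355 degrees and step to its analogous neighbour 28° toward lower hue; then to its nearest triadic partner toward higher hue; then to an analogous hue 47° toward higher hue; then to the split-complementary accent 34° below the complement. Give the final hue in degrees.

280°

analog 28° ↓ −28°: 355 − 28 = 327°
triadic ↑ +120°: 327 + 120 = 447 → 447 − 360 = 87°
analog 47° ↑ +47°: 87 + 47 = 134°
split-comp 34° ↓ +146°: 134 + 146 = 280°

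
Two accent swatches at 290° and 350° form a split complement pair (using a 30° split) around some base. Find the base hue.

140°

The accents sit 30° either side of the complement, so the complement is their short-arc midpoint on the wheel.
Short-arc midpoint of 290° and 350°: 320°.
Base is 180° from the complement: 320 − 180 = 140°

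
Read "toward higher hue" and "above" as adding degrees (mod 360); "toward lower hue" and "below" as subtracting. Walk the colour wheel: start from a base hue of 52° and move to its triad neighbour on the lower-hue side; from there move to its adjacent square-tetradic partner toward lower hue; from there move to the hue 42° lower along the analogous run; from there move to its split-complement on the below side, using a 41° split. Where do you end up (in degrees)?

52 − 120 = -68 → -68 + 360 = 292°   (triadic ↓)
292 − 90 = 202°   (square ↓)
202 − 42 = 160°   (analog 42° ↓)
160 + 139 = 299°   (split-comp 41° ↓)

299°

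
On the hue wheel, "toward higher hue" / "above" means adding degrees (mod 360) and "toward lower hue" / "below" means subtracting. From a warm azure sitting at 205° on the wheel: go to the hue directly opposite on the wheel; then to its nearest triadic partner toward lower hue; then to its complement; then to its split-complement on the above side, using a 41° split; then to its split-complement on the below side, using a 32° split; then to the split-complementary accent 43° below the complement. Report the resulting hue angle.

205 + 180 = 385 → 385 − 360 = 25°   (complement)
25 − 120 = -95 → -95 + 360 = 265°   (triadic ↓)
265 + 180 = 445 → 445 − 360 = 85°   (complement)
85 + 221 = 306°   (split-comp 41° ↑)
306 + 148 = 454 → 454 − 360 = 94°   (split-comp 32° ↓)
94 + 137 = 231°   (split-comp 43° ↓)

231°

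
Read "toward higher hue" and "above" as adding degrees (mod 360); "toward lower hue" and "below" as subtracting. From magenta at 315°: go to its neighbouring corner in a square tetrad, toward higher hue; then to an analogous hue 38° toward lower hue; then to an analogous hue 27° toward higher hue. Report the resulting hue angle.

34°

+90° (square ↑): 315 + 90 = 405 → 405 − 360 = 45°
−38° (analog 38° ↓): 45 − 38 = 7°
+27° (analog 27° ↑): 7 + 27 = 34°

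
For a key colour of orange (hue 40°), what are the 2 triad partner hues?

160° and 280°

A triad places three hues 120° apart.
40 + 120 = 160°
40 + 240 = 280°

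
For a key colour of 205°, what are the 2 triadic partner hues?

325° and 85°

205 + 120 = 325°
205 + 240 = 445 → 445 − 360 = 85°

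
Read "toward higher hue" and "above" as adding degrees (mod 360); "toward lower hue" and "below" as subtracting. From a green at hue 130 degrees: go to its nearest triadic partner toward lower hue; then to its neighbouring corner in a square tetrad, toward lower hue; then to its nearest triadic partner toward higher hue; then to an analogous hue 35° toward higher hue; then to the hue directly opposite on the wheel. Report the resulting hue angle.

−120° (triadic ↓): 130 − 120 = 10°
−90° (square ↓): 10 − 90 = -80 → -80 + 360 = 280°
+120° (triadic ↑): 280 + 120 = 400 → 400 − 360 = 40°
+35° (analog 35° ↑): 40 + 35 = 75°
+180° (complement): 75 + 180 = 255°

255°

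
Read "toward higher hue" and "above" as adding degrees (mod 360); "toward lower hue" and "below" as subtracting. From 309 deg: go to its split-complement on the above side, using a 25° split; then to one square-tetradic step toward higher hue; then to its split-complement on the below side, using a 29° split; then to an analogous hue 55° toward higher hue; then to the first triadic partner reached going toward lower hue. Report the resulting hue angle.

330°

split-comp 25° ↑ +205°: 309 + 205 = 514 → 514 − 360 = 154°
square ↑ +90°: 154 + 90 = 244°
split-comp 29° ↓ +151°: 244 + 151 = 395 → 395 − 360 = 35°
analog 55° ↑ +55°: 35 + 55 = 90°
triadic ↓ −120°: 90 − 120 = -30 → -30 + 360 = 330°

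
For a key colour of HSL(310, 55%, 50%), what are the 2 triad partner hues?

70° and 190°

A triad places three hues 120° apart.
310 + 120 = 430 → 430 − 360 = 70°
310 + 240 = 550 → 550 − 360 = 190°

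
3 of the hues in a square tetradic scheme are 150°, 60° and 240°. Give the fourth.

330°

A square tetradic scheme places four hues every 90°.
The full set through 60° is {60°, 150°, 240°, 330°}.
Given {60°, 150°, 240°}, the missing hue is 330°.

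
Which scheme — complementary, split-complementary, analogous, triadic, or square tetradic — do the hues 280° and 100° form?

complementary

Sort the hues: 100°, 280°.
Successive gaps around the wheel: 180°, 180°.
Two hues 180° apart are complementary.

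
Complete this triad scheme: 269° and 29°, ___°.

149°

A triad places three hues 120° apart.
The full set through 29° is {29°, 149°, 269°}.
Given {29°, 269°}, the missing hue is 149°.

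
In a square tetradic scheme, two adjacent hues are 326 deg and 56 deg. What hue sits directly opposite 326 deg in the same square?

146°

A square tetradic scheme places four hues 90° apart; opposite corners are 180° apart.
326 + 180 = 506 → 506 − 360 = 146°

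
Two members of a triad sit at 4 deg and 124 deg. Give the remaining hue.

244°

A triad spaces three hues 120° apart.
The full set is {4°, 124°, 244°}.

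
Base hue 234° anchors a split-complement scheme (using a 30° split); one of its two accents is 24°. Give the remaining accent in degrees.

84°

Split-complementary hues sit 30° either side of the complement.
Complement of the base 234°: 234 + 180 = 414 → 414 − 360 = 54°
The given accent 24° is 30° one side of 54°; the other accent sits 30° the other side: 54 + 30 = 84°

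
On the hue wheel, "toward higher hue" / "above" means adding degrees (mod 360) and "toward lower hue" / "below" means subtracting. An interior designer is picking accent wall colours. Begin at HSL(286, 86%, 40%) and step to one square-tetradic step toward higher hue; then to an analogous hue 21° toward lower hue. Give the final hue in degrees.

286 + 90 = 376 → 376 − 360 = 16°   (square ↑)
16 − 21 = -5 → -5 + 360 = 355°   (analog 21° ↓)

355°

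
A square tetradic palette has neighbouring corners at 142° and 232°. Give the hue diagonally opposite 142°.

322°

A square tetradic scheme places four hues 90° apart; opposite corners are 180° apart.
142 + 180 = 322°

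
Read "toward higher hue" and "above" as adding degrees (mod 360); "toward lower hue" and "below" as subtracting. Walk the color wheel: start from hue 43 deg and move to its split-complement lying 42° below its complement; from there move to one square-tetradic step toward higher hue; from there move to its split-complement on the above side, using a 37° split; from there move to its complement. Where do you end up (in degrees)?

+138° (split-comp 42° ↓): 43 + 138 = 181°
+90° (square ↑): 181 + 90 = 271°
+217° (split-comp 37° ↑): 271 + 217 = 488 → 488 − 360 = 128°
+180° (complement): 128 + 180 = 308°

308°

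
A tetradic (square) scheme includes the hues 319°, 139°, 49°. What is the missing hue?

A square tetradic scheme places four hues every 90°.
The full set through 49° is {49°, 139°, 229°, 319°}.
Given {49°, 139°, 319°}, the missing hue is 229°.

229°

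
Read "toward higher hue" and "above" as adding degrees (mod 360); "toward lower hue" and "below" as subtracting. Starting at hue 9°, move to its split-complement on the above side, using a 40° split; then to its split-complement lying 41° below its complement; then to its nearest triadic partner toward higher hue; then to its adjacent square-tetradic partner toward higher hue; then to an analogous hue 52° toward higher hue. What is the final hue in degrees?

270°

split-comp 40° ↑ +220°: 9 + 220 = 229°
split-comp 41° ↓ +139°: 229 + 139 = 368 → 368 − 360 = 8°
triadic ↑ +120°: 8 + 120 = 128°
square ↑ +90°: 128 + 90 = 218°
analog 52° ↑ +52°: 218 + 52 = 270°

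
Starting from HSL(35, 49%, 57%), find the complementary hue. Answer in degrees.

The complement sits 180° across the wheel.
35 + 180 = 215°

215°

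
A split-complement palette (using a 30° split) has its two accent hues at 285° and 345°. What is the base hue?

The accents sit 30° either side of the complement, so the complement is their short-arc midpoint on the wheel.
Short-arc midpoint of 285° and 345°: 315°.
Base is 180° from the complement: 315 − 180 = 135°

135°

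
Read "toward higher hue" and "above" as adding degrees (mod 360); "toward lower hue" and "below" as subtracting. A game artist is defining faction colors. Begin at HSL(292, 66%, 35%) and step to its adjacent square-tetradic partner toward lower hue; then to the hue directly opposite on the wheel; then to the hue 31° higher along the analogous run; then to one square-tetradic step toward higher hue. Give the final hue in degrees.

292 − 90 = 202°   (square ↓)
202 + 180 = 382 → 382 − 360 = 22°   (complement)
22 + 31 = 53°   (analog 31° ↑)
53 + 90 = 143°   (square ↑)

143°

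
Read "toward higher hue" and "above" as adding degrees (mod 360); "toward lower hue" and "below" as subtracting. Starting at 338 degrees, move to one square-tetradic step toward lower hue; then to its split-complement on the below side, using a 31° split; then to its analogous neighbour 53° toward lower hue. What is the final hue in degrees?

344°

−90° (square ↓): 338 − 90 = 248°
+149° (split-comp 31° ↓): 248 + 149 = 397 → 397 − 360 = 37°
−53° (analog 53° ↓): 37 − 53 = -16 → -16 + 360 = 344°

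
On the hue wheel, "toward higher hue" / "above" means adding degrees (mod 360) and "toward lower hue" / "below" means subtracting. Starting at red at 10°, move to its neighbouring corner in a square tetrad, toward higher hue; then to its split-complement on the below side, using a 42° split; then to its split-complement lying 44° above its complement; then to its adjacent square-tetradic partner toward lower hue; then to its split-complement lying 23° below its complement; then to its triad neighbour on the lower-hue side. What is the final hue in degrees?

49°

10 + 90 = 100°   (square ↑)
100 + 138 = 238°   (split-comp 42° ↓)
238 + 224 = 462 → 462 − 360 = 102°   (split-comp 44° ↑)
102 − 90 = 12°   (square ↓)
12 + 157 = 169°   (split-comp 23° ↓)
169 − 120 = 49°   (triadic ↓)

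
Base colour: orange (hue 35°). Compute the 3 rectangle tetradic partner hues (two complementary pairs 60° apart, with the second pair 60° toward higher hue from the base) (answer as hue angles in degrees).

95°, 215° and 275°

A rectangular tetradic uses two complementary pairs 60° apart: offsets 0°, 60°, 180°, 240°.
35 + 60 = 95°
35 + 180 = 215°
35 + 240 = 275°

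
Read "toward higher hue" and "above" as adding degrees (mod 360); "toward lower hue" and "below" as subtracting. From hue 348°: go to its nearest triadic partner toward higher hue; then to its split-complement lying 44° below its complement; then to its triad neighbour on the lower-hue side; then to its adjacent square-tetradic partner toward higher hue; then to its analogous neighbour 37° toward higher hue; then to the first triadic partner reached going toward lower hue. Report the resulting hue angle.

348 + 120 = 468 → 468 − 360 = 108°   (triadic ↑)
108 + 136 = 244°   (split-comp 44° ↓)
244 − 120 = 124°   (triadic ↓)
124 + 90 = 214°   (square ↑)
214 + 37 = 251°   (analog 37° ↑)
251 − 120 = 131°   (triadic ↓)

131°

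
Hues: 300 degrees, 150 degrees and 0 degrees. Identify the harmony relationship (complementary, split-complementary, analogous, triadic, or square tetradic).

split-complementary

Sort the hues: 0°, 150°, 300°.
Successive gaps around the wheel: 150°, 150°, 60°.
Two 150° gaps and one 60° gap — a base hue opposite a pair of accents 30° either side of its complement — is the split-complementary pattern.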